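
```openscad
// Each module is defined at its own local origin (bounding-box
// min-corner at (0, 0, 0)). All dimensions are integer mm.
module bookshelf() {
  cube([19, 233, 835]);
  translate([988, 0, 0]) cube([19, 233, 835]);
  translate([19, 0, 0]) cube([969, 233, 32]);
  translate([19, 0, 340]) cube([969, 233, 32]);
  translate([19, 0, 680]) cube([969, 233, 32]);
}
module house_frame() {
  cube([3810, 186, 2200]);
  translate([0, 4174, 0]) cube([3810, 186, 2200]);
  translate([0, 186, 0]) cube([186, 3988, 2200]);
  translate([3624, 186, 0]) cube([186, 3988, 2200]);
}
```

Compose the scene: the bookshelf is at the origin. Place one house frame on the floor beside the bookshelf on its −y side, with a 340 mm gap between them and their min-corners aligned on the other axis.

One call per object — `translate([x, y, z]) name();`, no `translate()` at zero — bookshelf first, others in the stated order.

bookshelf();
translate([0, -4700, 0]) house_frame();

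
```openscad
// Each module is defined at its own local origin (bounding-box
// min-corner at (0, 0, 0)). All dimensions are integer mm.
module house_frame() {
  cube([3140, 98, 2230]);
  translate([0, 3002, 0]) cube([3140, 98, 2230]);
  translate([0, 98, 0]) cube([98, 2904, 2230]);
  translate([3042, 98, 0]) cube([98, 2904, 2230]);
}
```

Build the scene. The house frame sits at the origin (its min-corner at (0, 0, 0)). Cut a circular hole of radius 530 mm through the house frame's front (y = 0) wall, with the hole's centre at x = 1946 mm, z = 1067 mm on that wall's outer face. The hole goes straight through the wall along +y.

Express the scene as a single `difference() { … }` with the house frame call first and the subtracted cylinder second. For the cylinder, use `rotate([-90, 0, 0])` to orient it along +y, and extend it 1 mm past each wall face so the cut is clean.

difference() {
  house_frame();
  translate([1946, -1, 1067]) rotate([-90, 0, 0]) cylinder(h = 100, r = 530);
}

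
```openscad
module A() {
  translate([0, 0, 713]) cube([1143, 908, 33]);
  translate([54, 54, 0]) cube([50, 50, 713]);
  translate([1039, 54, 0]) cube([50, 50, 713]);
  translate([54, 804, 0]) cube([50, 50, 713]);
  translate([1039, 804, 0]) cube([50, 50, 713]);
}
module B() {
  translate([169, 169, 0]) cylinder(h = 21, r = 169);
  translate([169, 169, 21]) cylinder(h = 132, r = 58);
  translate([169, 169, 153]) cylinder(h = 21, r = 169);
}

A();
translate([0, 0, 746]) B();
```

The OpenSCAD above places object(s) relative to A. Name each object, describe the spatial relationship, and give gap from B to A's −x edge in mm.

The spool's min-x is at 0; the table's min-x is 0; gap = 0 mm.

A is a table. B is a spool. The spool is on top of the table. The gap from the spool to the table's −x edge is 0 mm.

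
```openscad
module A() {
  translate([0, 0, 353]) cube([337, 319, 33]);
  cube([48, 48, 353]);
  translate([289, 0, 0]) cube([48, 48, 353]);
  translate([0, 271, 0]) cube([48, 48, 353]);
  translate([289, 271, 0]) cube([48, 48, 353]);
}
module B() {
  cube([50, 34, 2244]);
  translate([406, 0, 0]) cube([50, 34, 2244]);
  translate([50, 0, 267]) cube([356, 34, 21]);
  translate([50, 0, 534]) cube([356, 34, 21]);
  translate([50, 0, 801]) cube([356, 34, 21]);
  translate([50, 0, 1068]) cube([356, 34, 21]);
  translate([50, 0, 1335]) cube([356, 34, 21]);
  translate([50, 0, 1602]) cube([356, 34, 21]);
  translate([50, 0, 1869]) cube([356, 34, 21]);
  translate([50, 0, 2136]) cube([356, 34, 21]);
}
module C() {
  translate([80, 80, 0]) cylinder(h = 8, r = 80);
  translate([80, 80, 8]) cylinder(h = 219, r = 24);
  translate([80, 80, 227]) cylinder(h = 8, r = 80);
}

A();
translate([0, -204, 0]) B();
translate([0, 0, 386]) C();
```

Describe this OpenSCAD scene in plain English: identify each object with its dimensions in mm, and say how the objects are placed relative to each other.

A is a simple wooden stool: a rectangular seat 337 mm (x) by 319 mm (y), 33 mm thick, top face at z = 386 mm, on four square legs, each 48×48 mm in cross-section. The legs rest on z = 0, each flush with a corner of the seat.

B is a straight ladder. Two 50×34 mm vertical rails, 2244 mm tall, stand 456 mm apart (outside-to-outside) with their front faces coplanar on the −y side. 8 rungs, each 34 mm deep and 21 mm tall, span between the inner faces of the rails, front faces flush with the rails. The lowest rung's underside is at z = 267 mm and rungs are spaced 267 mm apart (underside to underside).

C is a spool: two coaxial disc flanges of radius 80 mm and thickness 8 mm, joined by a core cylinder of radius 24 mm and height 219 mm. The lower flange rests on z = 0 and the three cylinders share a vertical axis.

The ladder is on the floor beside the stool on its −y side. The spool is on top of the stool.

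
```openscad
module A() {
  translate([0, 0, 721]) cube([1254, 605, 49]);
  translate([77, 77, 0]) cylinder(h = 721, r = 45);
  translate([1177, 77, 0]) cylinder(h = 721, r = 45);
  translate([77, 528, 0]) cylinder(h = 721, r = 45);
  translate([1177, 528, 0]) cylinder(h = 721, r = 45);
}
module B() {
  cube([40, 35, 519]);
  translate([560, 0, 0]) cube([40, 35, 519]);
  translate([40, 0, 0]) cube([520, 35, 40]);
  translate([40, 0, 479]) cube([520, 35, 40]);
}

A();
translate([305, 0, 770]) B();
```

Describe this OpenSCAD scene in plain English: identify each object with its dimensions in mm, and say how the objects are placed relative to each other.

A is a table with a 1254×605 mm rectangular top, 49 mm thick, top surface at z = 770 mm, supported by four round legs of 90 mm diameter, each leg's bounding box inset 32 mm from the nearest pair of top edges, running from the floor.

B is a rectangular picture frame lying in the x–z plane (depth along y). The opening is 520 mm wide (x) by 439 mm tall (z), surrounded by a border 40 mm wide on all four sides. The frame is 35 mm deep and is made of two full-height vertical stiles with two horizontal rails fitted between them.

The picture frame is on top of the table.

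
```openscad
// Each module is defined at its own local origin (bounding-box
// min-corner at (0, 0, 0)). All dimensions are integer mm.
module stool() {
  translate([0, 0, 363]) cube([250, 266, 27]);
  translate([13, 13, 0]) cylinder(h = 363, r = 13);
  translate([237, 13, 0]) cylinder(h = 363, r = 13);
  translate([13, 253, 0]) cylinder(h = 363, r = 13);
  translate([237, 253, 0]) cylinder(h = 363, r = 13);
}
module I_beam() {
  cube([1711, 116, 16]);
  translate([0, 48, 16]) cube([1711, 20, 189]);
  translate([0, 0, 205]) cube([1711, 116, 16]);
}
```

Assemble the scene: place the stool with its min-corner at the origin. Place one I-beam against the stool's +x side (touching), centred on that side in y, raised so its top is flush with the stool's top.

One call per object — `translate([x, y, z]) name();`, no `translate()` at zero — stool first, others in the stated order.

stool();
translate([250, 75, 169]) I_beam();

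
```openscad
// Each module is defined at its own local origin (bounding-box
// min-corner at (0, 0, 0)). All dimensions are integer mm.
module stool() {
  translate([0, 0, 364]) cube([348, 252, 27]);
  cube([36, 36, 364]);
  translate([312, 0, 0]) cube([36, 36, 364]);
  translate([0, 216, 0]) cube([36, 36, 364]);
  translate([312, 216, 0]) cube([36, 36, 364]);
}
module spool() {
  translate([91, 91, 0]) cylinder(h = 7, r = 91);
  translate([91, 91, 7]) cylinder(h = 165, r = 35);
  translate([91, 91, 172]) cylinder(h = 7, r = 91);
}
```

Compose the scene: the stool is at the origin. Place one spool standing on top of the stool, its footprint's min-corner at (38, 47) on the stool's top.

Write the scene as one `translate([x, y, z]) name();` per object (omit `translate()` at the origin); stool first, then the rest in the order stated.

stool();
translate([38, 47, 391]) spool();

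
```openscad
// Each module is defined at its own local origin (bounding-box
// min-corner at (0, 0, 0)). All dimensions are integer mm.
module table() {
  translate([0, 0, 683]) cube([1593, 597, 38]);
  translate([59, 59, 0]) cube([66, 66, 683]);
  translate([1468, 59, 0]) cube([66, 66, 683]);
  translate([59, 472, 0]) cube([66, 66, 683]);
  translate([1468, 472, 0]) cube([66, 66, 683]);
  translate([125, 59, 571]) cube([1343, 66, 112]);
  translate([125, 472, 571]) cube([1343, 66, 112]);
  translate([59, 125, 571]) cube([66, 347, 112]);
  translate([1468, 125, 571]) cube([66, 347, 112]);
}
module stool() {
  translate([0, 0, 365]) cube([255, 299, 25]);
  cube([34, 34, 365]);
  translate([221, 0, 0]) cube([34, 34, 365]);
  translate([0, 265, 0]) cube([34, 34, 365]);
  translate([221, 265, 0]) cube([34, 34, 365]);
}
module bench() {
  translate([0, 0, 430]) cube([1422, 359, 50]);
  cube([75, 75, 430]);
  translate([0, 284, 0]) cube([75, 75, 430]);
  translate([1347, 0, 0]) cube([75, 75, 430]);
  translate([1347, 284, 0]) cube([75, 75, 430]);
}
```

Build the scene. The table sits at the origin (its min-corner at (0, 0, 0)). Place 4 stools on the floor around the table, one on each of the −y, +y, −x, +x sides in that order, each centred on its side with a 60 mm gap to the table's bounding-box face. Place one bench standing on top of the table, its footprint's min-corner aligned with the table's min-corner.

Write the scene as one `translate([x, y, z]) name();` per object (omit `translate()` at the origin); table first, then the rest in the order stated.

table();
translate([669, -359, 0]) stool();
translate([669, 657, 0]) stool();
translate([-315, 149, 0]) stool();
translate([1653, 149, 0]) stool();
translate([0, 0, 721]) bench();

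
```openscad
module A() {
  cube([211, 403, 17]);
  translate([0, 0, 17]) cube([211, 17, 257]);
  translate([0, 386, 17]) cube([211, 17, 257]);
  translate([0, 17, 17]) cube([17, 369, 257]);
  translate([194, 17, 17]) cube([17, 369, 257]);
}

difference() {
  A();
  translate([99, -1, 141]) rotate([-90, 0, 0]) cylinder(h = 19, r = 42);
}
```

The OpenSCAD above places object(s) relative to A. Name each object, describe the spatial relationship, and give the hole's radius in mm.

A is an open box. The open box has a circular hole through its front wall. The hole's radius is 42 mm.

The subtracted cylinder has r = 42 mm.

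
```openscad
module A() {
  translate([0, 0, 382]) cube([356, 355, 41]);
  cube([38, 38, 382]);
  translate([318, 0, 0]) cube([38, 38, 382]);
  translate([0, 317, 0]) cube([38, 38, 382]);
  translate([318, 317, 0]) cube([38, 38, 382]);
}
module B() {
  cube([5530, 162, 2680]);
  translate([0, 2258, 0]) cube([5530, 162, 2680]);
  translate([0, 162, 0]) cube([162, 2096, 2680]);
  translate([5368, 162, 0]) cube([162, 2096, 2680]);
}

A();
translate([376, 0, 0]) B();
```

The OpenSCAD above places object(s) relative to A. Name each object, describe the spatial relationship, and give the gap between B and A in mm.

The house frame's nearest face is 20 mm from the stool's +x face.

A is a stool. B is a house frame. The house frame is on the floor beside the stool on its +x side. The gap between the house frame and the stool is 20 mm.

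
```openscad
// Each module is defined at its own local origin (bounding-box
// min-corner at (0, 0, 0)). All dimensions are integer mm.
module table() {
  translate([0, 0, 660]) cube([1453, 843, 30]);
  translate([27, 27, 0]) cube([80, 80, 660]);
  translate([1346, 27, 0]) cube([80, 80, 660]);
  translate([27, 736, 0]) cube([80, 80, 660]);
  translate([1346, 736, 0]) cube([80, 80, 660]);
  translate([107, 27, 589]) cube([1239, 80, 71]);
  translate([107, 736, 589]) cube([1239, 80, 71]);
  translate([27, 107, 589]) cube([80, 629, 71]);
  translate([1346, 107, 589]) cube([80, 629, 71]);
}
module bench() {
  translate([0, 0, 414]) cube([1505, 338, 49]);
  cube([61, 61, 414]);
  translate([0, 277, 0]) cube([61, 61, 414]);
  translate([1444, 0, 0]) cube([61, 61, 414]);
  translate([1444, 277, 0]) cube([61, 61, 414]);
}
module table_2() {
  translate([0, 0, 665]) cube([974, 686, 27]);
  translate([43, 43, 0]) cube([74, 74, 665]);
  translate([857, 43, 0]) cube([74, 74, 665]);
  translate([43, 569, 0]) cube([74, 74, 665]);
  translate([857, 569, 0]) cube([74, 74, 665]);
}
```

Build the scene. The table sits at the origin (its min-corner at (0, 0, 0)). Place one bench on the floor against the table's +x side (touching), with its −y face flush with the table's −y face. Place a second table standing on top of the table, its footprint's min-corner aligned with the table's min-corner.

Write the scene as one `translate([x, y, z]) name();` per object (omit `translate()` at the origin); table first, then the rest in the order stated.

table();
translate([1453, 0, 0]) bench();
translate([0, 0, 690]) table_2();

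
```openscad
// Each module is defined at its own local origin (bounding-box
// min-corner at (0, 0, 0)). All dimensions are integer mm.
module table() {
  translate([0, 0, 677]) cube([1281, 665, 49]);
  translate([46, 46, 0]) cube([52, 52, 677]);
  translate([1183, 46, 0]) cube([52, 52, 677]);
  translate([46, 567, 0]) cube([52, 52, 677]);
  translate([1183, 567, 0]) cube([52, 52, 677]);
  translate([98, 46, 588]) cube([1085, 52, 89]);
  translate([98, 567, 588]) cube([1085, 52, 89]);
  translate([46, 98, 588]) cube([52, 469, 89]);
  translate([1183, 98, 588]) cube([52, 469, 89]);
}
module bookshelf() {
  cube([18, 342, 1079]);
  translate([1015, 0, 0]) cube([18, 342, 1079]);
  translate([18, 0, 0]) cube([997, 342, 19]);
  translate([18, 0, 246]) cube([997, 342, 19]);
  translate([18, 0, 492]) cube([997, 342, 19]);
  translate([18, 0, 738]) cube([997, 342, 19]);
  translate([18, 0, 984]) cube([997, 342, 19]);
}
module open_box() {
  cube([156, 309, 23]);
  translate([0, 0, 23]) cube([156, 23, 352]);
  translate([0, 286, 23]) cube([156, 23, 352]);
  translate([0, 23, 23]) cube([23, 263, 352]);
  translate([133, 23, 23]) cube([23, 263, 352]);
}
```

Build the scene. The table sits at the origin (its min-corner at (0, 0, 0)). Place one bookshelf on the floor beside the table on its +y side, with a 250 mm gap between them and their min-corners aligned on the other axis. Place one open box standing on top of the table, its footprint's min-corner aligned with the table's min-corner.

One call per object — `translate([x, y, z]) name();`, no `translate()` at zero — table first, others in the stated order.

table();
translate([0, 915, 0]) bookshelf();
translate([0, 0, 726]) open_box();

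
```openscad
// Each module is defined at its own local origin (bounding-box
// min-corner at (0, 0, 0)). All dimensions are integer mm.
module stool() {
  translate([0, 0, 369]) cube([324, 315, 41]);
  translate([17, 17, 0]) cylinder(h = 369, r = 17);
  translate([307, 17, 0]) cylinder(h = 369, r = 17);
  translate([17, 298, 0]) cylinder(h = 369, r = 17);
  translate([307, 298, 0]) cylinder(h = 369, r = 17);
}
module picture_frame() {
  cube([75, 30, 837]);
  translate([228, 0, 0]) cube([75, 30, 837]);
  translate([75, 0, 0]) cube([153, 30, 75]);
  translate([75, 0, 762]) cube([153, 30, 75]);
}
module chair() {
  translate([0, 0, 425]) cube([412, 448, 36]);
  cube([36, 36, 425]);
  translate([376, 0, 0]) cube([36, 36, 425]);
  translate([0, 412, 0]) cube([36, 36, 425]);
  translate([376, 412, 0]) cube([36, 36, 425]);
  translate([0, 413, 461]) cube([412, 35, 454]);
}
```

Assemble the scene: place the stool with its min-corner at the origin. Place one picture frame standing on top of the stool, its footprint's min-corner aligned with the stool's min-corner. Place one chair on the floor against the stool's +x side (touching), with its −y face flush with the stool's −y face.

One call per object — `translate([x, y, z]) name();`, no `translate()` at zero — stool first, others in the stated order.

stool();
translate([0, 0, 410]) picture_frame();
translate([324, 0, 0]) chair();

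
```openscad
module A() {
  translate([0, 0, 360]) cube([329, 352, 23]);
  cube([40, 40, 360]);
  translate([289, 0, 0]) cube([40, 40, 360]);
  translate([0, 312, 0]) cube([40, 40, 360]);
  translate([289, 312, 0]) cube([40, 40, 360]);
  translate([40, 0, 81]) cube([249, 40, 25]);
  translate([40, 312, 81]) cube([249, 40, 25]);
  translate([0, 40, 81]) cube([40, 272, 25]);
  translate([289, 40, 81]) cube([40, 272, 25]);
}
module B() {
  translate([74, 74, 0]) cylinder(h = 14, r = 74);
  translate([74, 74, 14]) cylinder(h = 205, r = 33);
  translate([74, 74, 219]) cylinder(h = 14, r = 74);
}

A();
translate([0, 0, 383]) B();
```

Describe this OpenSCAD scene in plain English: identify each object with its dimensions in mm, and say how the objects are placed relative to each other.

A is a four-legged stool. The seat is a 329×352×23 mm slab whose top surface is at z = 383 mm; four square legs, each 40×40 mm in cross-section, run from the floor (z = 0) to the underside of the seat, each flush with a corner of the seat. Four stretchers, 40 mm wide and 25 mm tall, connect adjacent legs with their undersides at z = 81 mm, each running between the inner faces of the legs it joins and aligned with the legs' outer faces on the other axis.

B is a spool: two coaxial disc flanges of radius 74 mm and thickness 14 mm, joined by a core cylinder of radius 33 mm and height 205 mm. The lower flange rests on z = 0 and the three cylinders share a vertical axis.

The spool is on top of the stool.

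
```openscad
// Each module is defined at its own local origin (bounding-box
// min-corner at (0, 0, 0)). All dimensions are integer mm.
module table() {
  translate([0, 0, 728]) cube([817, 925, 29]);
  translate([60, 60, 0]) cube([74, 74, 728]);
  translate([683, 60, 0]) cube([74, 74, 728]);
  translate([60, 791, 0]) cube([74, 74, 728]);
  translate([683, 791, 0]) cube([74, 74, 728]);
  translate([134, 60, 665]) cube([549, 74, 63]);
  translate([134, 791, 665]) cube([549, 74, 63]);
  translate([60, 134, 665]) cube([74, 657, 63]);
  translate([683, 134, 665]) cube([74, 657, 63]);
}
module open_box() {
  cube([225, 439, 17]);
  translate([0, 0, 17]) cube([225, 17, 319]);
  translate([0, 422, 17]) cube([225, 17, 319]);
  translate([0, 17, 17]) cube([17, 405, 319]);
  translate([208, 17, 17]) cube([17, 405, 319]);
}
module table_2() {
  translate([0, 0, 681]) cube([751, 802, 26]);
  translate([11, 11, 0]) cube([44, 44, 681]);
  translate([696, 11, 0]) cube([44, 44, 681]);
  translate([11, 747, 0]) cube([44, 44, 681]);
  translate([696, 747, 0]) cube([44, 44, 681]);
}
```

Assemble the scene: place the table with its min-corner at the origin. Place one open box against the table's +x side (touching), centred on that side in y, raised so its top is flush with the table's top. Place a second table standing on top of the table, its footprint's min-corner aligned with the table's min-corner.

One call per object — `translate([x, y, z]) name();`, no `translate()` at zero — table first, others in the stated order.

table();
translate([817, 243, 421]) open_box();
translate([0, 0, 757]) table_2();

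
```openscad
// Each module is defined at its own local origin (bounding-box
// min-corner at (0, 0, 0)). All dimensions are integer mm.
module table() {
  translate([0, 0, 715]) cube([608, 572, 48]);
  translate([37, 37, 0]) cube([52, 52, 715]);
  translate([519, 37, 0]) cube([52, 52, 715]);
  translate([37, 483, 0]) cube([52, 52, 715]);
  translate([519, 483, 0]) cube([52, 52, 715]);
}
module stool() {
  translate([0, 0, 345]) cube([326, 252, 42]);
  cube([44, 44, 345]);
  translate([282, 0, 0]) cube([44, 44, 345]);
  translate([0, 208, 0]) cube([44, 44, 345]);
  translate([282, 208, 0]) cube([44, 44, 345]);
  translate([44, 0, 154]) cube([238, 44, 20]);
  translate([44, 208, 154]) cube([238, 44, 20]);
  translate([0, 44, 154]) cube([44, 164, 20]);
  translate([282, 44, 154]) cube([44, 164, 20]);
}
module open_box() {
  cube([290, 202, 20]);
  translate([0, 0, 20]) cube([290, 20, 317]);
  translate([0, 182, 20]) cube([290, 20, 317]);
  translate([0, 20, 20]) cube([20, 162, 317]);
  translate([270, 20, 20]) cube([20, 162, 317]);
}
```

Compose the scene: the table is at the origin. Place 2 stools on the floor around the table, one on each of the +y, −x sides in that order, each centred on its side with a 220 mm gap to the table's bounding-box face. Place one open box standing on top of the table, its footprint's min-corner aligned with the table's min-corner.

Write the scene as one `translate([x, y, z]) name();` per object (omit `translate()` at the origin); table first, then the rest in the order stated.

table();
translate([141, 792, 0]) stool();
translate([-546, 160, 0]) stool();
translate([0, 0, 763]) open_box();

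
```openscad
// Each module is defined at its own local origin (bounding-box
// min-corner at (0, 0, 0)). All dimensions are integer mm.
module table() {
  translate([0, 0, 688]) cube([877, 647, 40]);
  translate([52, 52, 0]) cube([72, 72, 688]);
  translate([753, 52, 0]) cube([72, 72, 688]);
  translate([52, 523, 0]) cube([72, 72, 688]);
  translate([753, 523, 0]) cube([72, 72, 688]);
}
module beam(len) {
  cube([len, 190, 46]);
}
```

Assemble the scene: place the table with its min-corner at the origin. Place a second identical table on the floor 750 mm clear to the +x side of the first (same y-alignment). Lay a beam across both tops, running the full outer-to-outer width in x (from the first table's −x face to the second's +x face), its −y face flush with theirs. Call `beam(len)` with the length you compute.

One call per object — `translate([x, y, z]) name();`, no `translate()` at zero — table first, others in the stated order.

table();
translate([1627, 0, 0]) table();
translate([0, 0, 728]) beam(2504);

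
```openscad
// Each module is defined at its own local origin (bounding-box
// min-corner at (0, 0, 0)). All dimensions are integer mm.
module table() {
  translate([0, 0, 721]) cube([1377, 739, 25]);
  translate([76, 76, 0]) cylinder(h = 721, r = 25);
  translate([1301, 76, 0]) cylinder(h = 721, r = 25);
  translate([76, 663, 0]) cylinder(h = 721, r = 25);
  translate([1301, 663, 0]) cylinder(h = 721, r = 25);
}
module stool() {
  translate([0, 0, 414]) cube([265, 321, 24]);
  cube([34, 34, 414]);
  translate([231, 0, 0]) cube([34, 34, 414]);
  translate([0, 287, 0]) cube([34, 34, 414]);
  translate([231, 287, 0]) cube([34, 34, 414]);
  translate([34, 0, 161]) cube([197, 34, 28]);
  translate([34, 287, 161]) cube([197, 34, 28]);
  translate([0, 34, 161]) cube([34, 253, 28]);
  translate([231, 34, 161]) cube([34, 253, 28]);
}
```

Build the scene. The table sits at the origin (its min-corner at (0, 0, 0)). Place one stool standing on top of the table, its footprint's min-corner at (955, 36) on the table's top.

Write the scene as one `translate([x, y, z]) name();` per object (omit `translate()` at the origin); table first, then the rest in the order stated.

table();
translate([955, 36, 746]) stool();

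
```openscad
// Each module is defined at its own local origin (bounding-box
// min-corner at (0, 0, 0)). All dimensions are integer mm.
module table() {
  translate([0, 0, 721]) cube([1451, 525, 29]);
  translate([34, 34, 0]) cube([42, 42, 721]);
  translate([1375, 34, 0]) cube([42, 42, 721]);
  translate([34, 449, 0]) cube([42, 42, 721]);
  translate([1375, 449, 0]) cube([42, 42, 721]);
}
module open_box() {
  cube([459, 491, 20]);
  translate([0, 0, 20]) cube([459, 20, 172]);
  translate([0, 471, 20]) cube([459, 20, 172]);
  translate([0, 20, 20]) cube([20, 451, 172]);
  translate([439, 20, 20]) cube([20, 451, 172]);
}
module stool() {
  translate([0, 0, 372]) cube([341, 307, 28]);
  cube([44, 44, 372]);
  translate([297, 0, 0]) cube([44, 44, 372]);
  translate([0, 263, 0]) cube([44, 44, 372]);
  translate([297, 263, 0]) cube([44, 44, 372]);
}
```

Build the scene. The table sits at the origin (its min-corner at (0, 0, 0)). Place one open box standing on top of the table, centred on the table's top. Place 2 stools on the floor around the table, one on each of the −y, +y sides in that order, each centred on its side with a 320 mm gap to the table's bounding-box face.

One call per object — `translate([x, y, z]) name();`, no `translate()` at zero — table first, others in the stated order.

table();
translate([496, 17, 750]) open_box();
translate([555, -627, 0]) stool();
translate([555, 845, 0]) stool();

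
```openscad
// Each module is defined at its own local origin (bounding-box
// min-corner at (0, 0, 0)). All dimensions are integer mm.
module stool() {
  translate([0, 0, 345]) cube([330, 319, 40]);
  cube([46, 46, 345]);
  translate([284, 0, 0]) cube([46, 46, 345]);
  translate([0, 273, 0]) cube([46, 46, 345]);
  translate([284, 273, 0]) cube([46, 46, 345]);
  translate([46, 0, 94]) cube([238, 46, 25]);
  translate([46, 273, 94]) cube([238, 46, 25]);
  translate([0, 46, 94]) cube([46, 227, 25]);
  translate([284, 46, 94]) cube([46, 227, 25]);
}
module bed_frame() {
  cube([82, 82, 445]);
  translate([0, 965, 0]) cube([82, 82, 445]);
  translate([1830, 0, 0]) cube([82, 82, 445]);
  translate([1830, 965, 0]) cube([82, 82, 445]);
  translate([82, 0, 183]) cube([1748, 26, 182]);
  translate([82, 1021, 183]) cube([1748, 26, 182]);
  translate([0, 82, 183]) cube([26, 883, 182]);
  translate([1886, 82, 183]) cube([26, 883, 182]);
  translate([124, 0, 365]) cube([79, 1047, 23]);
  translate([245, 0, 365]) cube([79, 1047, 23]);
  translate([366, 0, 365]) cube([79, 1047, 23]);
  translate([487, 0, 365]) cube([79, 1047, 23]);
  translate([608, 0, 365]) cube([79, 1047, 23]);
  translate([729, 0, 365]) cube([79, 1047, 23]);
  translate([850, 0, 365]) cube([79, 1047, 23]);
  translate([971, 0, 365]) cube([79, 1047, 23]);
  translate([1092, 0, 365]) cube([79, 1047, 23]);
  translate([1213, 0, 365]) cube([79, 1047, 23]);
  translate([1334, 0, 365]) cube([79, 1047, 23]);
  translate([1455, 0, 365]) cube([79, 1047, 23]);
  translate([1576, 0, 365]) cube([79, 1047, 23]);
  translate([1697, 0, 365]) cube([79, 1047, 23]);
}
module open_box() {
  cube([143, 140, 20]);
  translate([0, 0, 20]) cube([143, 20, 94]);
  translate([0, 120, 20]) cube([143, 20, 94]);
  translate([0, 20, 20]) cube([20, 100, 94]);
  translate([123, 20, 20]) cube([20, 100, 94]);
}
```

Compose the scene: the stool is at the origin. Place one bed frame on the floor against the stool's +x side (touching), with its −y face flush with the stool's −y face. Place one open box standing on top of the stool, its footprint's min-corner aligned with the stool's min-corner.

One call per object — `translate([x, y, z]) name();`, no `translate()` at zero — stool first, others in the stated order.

stool();
translate([330, 0, 0]) bed_frame();
translate([0, 0, 385]) open_box();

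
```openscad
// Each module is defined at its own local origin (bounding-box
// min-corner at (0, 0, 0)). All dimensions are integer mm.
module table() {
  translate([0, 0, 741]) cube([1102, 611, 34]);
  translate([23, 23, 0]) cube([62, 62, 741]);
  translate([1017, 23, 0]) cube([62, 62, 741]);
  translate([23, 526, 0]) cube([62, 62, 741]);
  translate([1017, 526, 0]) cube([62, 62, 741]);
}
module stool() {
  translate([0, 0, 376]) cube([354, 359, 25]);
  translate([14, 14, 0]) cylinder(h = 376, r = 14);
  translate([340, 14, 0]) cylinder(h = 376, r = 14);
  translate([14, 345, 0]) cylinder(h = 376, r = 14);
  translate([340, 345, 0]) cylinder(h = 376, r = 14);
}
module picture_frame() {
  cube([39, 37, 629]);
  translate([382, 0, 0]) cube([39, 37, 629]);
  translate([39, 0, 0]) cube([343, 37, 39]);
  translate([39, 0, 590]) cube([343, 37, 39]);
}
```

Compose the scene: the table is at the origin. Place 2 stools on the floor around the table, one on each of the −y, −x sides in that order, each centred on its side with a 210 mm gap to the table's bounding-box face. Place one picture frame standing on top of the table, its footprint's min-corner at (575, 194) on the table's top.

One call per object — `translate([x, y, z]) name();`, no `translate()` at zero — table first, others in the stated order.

table();
translate([374, -569, 0]) stool();
translate([-564, 126, 0]) stool();
translate([575, 194, 775]) picture_frame();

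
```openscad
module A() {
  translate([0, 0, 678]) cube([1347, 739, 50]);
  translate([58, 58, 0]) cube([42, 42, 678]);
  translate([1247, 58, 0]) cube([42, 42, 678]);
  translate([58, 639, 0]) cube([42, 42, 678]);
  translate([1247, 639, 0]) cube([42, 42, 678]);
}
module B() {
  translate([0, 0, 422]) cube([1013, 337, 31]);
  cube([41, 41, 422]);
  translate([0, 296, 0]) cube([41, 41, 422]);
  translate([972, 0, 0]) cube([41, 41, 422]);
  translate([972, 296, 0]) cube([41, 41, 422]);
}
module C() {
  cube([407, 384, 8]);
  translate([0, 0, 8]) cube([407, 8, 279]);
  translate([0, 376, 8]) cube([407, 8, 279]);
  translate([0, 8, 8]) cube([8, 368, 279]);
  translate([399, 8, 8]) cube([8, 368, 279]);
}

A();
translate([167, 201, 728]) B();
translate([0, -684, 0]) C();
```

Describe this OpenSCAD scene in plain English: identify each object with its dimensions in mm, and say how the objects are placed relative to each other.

A is a table with a 1347×739 mm rectangular top, 50 mm thick, top surface at z = 728 mm, supported by four 42×42 mm square legs, each inset 58 mm from the nearest pair of top edges, running from the floor.

B is a long wooden bench with a 1013 mm (x) × 337 mm (y) seat, 31 mm thick, its top surface 453 mm above the floor. Four 41 mm square legs at the seat corners, flush with the edges, run from z = 0 to the seat underside.

C is an open storage box with external size 407×384×287 mm and wall thickness 8 mm (the base is also 8 mm thick). The base covers the whole footprint; the four walls stand on the base, with the y-facing walls full-width and the x-facing walls fitting between their inner faces.

The bench is on top of the table, centred. The open box is on the floor beside the table on its −y side.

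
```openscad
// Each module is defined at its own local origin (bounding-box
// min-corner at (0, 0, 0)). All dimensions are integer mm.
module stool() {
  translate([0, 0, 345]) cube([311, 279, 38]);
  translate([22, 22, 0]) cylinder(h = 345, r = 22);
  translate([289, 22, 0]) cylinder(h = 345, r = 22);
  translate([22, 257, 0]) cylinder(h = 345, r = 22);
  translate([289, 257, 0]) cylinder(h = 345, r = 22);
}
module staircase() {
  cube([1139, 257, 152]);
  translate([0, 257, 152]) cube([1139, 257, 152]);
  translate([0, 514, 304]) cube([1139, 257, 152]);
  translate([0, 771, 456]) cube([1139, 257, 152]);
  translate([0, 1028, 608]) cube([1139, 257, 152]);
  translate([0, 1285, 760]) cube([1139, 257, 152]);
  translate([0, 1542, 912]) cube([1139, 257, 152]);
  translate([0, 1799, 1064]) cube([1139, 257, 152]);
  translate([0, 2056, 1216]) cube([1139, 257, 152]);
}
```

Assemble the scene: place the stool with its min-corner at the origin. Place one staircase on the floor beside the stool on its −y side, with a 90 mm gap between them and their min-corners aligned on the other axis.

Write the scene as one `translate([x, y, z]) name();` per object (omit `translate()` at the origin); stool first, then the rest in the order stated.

stool();
translate([0, -2403, 0]) staircase();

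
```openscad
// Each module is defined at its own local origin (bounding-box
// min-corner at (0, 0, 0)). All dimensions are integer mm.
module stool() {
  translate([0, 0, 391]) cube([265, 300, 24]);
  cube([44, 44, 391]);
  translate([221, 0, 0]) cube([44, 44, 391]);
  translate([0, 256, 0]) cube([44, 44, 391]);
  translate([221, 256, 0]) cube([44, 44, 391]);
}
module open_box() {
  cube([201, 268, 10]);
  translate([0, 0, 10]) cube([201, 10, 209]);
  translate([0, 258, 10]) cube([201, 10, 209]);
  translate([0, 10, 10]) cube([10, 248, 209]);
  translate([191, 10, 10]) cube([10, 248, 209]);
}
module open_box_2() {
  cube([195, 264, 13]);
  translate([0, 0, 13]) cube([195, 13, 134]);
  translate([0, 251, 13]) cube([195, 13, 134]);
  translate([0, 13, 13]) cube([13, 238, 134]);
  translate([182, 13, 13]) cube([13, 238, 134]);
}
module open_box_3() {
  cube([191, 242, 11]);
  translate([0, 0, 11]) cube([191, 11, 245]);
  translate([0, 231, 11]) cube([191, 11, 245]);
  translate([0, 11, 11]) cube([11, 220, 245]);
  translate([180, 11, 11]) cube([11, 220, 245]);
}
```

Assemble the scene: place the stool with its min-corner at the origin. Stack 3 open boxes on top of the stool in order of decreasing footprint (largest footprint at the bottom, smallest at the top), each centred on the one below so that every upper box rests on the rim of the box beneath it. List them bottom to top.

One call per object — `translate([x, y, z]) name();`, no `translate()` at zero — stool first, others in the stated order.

stool();
translate([32, 16, 415]) open_box();
translate([35, 18, 634]) open_box_2();
translate([37, 29, 781]) open_box_3();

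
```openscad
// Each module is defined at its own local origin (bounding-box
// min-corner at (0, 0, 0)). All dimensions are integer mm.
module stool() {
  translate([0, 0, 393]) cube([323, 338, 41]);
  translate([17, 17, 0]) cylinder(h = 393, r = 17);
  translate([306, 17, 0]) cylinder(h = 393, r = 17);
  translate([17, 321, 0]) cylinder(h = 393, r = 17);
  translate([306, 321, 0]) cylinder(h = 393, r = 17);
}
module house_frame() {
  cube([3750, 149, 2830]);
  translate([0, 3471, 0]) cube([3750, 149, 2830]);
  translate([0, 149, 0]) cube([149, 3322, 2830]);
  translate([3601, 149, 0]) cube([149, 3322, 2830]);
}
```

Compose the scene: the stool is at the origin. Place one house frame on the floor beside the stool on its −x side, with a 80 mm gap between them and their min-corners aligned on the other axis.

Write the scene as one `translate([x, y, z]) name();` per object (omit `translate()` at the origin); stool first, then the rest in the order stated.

stool();
translate([-3830, 0, 0]) house_frame();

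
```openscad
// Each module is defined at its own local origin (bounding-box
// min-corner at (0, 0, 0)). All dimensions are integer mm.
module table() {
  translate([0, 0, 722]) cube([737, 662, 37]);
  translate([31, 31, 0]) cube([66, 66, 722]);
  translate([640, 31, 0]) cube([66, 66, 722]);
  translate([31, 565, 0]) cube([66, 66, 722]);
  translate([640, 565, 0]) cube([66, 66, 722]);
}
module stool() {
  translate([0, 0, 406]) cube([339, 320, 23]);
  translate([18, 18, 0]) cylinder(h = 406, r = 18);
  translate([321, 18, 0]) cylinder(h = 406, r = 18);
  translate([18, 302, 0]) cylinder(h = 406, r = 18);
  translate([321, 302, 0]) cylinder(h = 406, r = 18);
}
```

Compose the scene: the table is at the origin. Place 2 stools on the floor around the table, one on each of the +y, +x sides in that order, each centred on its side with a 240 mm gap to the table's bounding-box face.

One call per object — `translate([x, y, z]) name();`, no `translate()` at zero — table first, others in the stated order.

table();
translate([199, 902, 0]) stool();
translate([977, 171, 0]) stool();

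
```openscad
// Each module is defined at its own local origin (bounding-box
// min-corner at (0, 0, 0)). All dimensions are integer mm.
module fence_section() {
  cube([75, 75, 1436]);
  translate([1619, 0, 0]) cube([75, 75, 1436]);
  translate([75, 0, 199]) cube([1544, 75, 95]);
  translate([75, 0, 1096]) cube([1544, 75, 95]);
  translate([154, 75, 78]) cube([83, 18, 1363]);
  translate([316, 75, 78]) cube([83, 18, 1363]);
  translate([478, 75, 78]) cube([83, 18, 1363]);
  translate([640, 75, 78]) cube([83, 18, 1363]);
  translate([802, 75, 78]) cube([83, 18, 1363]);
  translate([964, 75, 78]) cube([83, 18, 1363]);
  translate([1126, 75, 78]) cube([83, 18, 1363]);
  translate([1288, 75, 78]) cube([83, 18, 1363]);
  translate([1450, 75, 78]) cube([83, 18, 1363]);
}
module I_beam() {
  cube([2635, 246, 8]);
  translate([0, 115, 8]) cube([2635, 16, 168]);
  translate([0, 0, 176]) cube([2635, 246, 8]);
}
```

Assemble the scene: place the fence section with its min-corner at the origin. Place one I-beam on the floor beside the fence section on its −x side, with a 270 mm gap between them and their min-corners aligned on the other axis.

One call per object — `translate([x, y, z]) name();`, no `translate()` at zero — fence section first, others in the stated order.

fence_section();
translate([-2905, 0, 0]) I_beam();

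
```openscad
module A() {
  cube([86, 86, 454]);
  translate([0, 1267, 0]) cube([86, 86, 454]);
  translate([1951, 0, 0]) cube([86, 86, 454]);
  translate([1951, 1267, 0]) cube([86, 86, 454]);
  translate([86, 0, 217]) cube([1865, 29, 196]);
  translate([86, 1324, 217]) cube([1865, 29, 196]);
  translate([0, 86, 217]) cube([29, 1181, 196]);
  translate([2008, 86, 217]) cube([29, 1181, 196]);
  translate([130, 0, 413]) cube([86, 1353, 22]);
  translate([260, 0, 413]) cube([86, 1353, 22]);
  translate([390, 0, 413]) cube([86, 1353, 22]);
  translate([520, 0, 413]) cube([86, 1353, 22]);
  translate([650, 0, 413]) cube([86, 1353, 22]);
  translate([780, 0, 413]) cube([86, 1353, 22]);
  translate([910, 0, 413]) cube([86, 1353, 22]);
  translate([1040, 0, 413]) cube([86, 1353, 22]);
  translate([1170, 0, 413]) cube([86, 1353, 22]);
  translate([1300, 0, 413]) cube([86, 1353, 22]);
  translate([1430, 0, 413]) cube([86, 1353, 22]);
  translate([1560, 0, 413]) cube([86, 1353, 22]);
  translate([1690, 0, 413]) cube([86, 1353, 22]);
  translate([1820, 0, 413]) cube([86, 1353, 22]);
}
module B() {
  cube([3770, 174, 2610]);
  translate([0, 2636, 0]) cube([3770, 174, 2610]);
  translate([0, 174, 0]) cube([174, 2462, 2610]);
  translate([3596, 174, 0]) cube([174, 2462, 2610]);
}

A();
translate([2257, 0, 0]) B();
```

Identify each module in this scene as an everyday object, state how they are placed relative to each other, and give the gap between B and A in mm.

The house frame's nearest face is 220 mm from the bed frame's +x face.

A is a bed frame. B is a house frame. The house frame is on the floor beside the bed frame on its +x side. The gap between the house frame and the bed frame is 220 mm.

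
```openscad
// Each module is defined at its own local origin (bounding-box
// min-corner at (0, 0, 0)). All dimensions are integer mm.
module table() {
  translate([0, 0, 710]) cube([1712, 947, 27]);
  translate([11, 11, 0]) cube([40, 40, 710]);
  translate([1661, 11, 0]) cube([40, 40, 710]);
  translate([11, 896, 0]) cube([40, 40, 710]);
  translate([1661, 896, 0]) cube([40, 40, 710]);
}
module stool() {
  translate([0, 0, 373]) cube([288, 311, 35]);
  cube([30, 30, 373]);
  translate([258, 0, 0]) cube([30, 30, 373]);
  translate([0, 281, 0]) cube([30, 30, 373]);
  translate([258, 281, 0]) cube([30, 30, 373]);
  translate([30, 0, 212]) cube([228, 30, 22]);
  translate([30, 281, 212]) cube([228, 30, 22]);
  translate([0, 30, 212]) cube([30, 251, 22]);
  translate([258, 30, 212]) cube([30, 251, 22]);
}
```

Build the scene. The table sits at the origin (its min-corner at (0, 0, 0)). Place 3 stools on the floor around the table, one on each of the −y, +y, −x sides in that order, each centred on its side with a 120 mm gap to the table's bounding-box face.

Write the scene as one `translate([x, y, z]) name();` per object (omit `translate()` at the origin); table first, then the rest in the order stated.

table();
translate([712, -431, 0]) stool();
translate([712, 1067, 0]) stool();
translate([-408, 318, 0]) stool();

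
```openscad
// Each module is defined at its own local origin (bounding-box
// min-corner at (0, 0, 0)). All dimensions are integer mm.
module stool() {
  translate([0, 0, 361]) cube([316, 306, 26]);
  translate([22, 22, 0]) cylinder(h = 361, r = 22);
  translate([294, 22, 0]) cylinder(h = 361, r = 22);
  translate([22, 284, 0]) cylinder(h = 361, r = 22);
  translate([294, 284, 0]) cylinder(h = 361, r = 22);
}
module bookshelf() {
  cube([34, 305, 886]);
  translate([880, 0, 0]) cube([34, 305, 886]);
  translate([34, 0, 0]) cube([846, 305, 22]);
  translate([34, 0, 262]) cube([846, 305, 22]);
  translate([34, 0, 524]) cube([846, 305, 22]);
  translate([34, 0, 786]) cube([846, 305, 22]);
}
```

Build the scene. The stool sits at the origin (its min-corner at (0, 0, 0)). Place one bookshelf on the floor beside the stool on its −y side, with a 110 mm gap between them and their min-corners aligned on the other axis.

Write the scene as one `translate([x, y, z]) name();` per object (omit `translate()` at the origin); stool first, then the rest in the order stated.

stool();
translate([0, -415, 0]) bookshelf();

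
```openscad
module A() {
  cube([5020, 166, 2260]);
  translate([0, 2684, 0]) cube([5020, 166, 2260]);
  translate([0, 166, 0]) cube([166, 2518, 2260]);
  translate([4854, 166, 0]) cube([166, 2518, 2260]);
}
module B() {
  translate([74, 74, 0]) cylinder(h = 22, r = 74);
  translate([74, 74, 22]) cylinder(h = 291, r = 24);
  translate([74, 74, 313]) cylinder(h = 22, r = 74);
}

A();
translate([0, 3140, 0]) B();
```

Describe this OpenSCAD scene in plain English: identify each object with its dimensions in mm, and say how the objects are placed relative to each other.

A is the wall frame of a small rectangular building: four walls, each 2260 mm tall and 166 mm thick, enclosing a footprint 5020 mm (x) by 2850 mm (y) outside-to-outside, with no floor or roof. The front and back walls (the −y and +y sides) span the full width; the two side walls fit between them.

B is a spool: two coaxial disc flanges of radius 74 mm and thickness 22 mm, joined by a core cylinder of radius 24 mm and height 291 mm. The lower flange rests on z = 0 and the three cylinders share a vertical axis.

The spool is on the floor beside the house frame on its +y side.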